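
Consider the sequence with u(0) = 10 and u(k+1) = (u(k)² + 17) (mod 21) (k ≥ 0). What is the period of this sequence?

Computing terms: u(0) = 10, u(1) = 12, u(2) = 14, u(3) = 3, u(4) = 5, u(5) = 0, u(6) = 17, u(7) = 12.
Since u(7) = u(1) = 12, the sequence is eventually periodic: after a pre-period of length 1 it cycles with period 6.

6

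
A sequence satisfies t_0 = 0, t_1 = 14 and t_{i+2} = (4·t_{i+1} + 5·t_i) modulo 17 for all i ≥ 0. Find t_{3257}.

We have t_0 = 0; t_1 = 14; t_2 = 5; t_3 = 5; t_4 = 11; t_5 = 1; t_6 = 8; t_7 = 3; t_8 = 1; t_9 = 2; t_{10} = 13; t_{11} = 11; t_{12} = 7; t_{13} = 15; t_{14} = 10; t_{15} = 13; t_{16} = 0; t_{17} = 14.
The sequence repeats with period 16.
(3257 - 0) mod 16 = 9, so t_{3257} = t_9 = 2.

2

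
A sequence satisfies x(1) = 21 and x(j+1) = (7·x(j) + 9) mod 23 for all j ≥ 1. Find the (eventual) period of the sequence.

We have x(1) = 21,  x(2) = 18,  x(3) = 20,  x(4) = 11,  x(5) = 17,  x(6) = 13,  x(7) = 8,  x(8) = 19,  x(9) = 4,  x(10) = 14,  x(11) = 15,  x(12) = 22,  x(13) = 2,  x(14) = 0,  x(15) = 9,  x(16) = 3,  x(17) = 7,  x(18) = 12,  x(19) = 1,  x(20) = 16,  x(21) = 6,  x(22) = 5,  x(23) = 21.
Since x(23) = x(1) = 21, the sequence is periodic with period 22.

22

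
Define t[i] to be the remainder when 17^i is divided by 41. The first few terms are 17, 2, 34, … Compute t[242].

We have t[1] = 17, t[2] = 2, t[3] = 34, t[4] = 4, t[5] = 27, t[6] = 8, t[7] = 13, t[8] = 16, t[9] = 26, t[10] = 32, t[11] = 11, t[12] = 23, t[13] = 22, t[14] = 5, t[15] = 3, t[16] = 10, t[17] = 6, t[18] = 20, t[19] = 12, t[20] = 40, t[21] = 24, t[22] = 39, t[23] = 7, t[24] = 37, t[25] = 14, t[26] = 33, t[27] = 28, t[28] = 25, t[29] = 15, t[30] = 9, t[31] = 30, t[32] = 18, t[33] = 19, t[34] = 36, t[35] = 38, t[36] = 31, t[37] = 35, t[38] = 21, t[39] = 29, t[40] = 1, t[41] = 17.
Since t[41] = t[1] = 17, the sequence is periodic with period 40.
(242 - 1) mod 40 = 1, so t[242] = t[2] = 2.

2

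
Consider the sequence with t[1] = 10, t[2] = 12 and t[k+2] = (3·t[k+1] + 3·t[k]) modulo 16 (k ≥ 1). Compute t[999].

Listing terms: t[1] = 10,  t[2] = 12,  t[3] = 2,  t[4] = 10,  t[5] = 4,  t[6] = 10,  t[7] = 10,  t[8] = 12.
The sequence repeats with period 6.
So t[999] = t[1 + ((999-1) mod 6)] = t[3] = 2.

2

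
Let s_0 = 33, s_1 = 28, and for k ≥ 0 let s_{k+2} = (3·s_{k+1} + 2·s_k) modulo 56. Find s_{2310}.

Computing terms: s_0 = 33,  s_1 = 28,  s_2 = 38,  s_3 = 2,  s_4 = 26,  s_5 = 26,  s_6 = 18,  s_7 = 50,  s_8 = 18,  s_9 = 42,  s_{10} = 50,  s_{11} = 10,  s_{12} = 18,  s_{13} = 18,  s_{14} = 34,  s_{15} = 26,  s_{16} = 34,  s_{17} = 42,  s_{18} = 26,  s_{19} = 50,  s_{20} = 34,  s_{21} = 34,  s_{22} = 2,  s_{23} = 18,  s_{24} = 2,  s_{25} = 42,  s_{26} = 18,  s_{27} = 26,  s_{28} = 2,  s_{29} = 2,  s_{30} = 10,  s_{31} = 34,  s_{32} = 10,  s_{33} = 42,  s_{34} = 34,  s_{35} = 18,  s_{36} = 10,  s_{37} = 10,  s_{38} = 50,  s_{39} = 2,  s_{40} = 50,  s_{41} = 42,  s_{42} = 2,  s_{43} = 34,  s_{44} = 50,  s_{45} = 50,  s_{46} = 26,  s_{47} = 10,  s_{48} = 26,  s_{49} = 42,  s_{50} = 10,  s_{51} = 2,  s_{52} = 26.
Since (s_{51}, s_{52}) = (s_3, s_4) = (2, 26) (two consecutive terms determine the rest), the sequence is eventually periodic: after a pre-period of length 3 it cycles with period 48.
For k ≥ 3, s_k depends only on (k - 3) mod 48. (2310 - 3) mod 48 = 3, so s_{2310} = s_6 = 18.

18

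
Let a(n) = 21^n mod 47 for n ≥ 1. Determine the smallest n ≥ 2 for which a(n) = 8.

a(1) = 21, a(2) = 18, a(3) = 2, a(4) = 42, a(5) = 36, a(6) = 4, a(7) = 37, a(8) = 25, a(9) = 8, a(10) = 27, a(11) = 3, a(12) = 16, a(13) = 7, a(14) = 6, a(15) = 32, a(16) = 14, a(17) = 12, a(18) = 17, a(19) = 28, a(20) = 24, a(21) = 34, a(22) = 9, a(23) = 1, a(24) = 21.
Since a(24) = a(1) = 21, the sequence is periodic with period 23.
The value 8 first appears (with n ≥ 2) at a(9).

9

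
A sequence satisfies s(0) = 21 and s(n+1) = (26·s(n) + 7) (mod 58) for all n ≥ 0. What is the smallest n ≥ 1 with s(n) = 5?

27

We have s(0) = 21,  s(1) = 31,  s(2) = 1,  s(3) = 33,  s(4) = 53,  s(5) = 51,  s(6) = 57,  s(7) = 39,  s(8) = 35,  s(9) = 47,  s(10) = 11,  s(11) = 3,  s(12) = 27,  s(13) = 13,  s(14) = 55,  s(15) = 45,  s(16) = 17,  s(17) = 43,  s(18) = 23,  s(19) = 25,  s(20) = 19,  s(21) = 37,  s(22) = 41,  s(23) = 29,  s(24) = 7,  s(25) = 15,  s(26) = 49,  s(27) = 5,  s(28) = 21.
Since s(28) = s(0) = 21, the sequence is periodic with period 28.
The value 5 first appears (with n ≥ 1) at s(27).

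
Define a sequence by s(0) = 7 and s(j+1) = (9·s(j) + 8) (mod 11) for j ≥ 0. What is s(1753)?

Listing terms: s(0) = 7; s(1) = 5; s(2) = 9; s(3) = 1; s(4) = 6; s(5) = 7.
Since s(5) = s(0) = 7, the sequence is periodic with period 5.
(1753 - 0) mod 5 = 3, so s(1753) = s(3) = 1.

1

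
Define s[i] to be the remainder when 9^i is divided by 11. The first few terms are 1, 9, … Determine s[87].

4

s[0] = 1,  s[1] = 9,  s[2] = 4,  s[3] = 3,  s[4] = 5,  s[5] = 1.
The sequence repeats with period 5.
(87 - 0) mod 5 = 2, so s[87] = s[2] = 4.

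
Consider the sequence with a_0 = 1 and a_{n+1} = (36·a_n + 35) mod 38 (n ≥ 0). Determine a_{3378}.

21

We have a_0 = 1,  a_1 = 33,  a_2 = 7,  a_3 = 21,  a_4 = 31,  a_5 = 11,  a_6 = 13,  a_7 = 9,  a_8 = 17,  a_9 = 1.
Since a_9 = a_0 = 1, the sequence is periodic with period 9.
So a_{3378} = a_{0 + ((3378-0) mod 9)} = a_3 = 21.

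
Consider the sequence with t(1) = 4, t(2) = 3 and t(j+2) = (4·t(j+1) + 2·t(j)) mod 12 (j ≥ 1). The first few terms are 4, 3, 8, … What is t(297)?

8

Computing terms: t(1) = 4,  t(2) = 3,  t(3) = 8,  t(4) = 2,  t(5) = 0,  t(6) = 4,  t(7) = 4,  t(8) = 0,  t(9) = 8,  t(10) = 8,  t(11) = 0,  t(12) = 4.
Since (t(11), t(12)) = (t(5), t(6)) = (0, 4) (two consecutive terms determine the rest), the sequence is eventually periodic: after a pre-period of length 4 it cycles with period 6.
For j ≥ 5, t(j) depends only on (j - 5) mod 6. (297 - 5) mod 6 = 4, so t(297) = t(9) = 8.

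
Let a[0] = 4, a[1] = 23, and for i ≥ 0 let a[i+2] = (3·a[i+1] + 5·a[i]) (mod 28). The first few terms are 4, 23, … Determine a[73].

Computing terms: a[0] = 4, a[1] = 23, a[2] = 5, a[3] = 18, a[4] = 23, a[5] = 19, a[6] = 4, a[7] = 23.
The sequence repeats with period 6.
(73 - 0) mod 6 = 1, so a[73] = a[1] = 23.

23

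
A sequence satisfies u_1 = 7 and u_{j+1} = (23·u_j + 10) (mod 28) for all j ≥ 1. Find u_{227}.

Computing terms: u_1 = 7, u_2 = 3, u_3 = 23, u_4 = 7.
The sequence repeats with period 3.
So u_{227} = u_{1 + ((227-1) mod 3)} = u_2 = 3.

3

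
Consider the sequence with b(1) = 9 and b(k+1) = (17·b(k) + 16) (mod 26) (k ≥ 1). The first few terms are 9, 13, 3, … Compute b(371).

b(1) = 9; b(2) = 13; b(3) = 3; b(4) = 15; b(5) = 11; b(6) = 21; b(7) = 9.
The sequence repeats with period 6.
So b(371) = b(1 + ((371-1) mod 6)) = b(5) = 11.

11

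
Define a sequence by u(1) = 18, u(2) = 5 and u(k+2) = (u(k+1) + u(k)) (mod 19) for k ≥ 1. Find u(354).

u(1) = 18, u(2) = 5, u(3) = 4, u(4) = 9, u(5) = 13, u(6) = 3, u(7) = 16, u(8) = 0, u(9) = 16, u(10) = 16, u(11) = 13, u(12) = 10, u(13) = 4, u(14) = 14, u(15) = 18, u(16) = 13, u(17) = 12, u(18) = 6, u(19) = 18, u(20) = 5.
The sequence repeats with period 18.
So u(354) = u(1 + ((354-1) mod 18)) = u(12) = 10.

10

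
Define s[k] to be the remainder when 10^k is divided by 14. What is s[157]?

10

s[0] = 1; s[1] = 10; s[2] = 2; s[3] = 6; s[4] = 4; s[5] = 12; s[6] = 8; s[7] = 10.
Since s[7] = s[1] = 10, the sequence is eventually periodic: after a pre-period of length 1 it cycles with period 6.
For k ≥ 1, s[k] depends only on (k - 1) mod 6. (157 - 1) mod 6 = 0, so s[157] = s[1] = 10.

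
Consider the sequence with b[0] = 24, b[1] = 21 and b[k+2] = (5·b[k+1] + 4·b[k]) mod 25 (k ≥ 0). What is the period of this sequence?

20

b[0] = 24, b[1] = 21, b[2] = 1, b[3] = 14, b[4] = 24, b[5] = 1, b[6] = 1, b[7] = 9, b[8] = 24, b[9] = 6, b[10] = 1, b[11] = 4, b[12] = 24, b[13] = 11, b[14] = 1, b[15] = 24, b[16] = 24, b[17] = 16, b[18] = 1, b[19] = 19, b[20] = 24, b[21] = 21.
The sequence repeats with period 20.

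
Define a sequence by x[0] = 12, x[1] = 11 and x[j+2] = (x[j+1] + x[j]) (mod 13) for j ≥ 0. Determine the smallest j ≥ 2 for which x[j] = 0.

5

x[0] = 12,  x[1] = 11,  x[2] = 10,  x[3] = 8,  x[4] = 5,  x[5] = 0,  x[6] = 5,  x[7] = 5,  x[8] = 10,  x[9] = 2,  x[10] = 12,  x[11] = 1,  x[12] = 0,  x[13] = 1,  x[14] = 1,  x[15] = 2,  x[16] = 3,  x[17] = 5,  x[18] = 8,  x[19] = 0,  x[20] = 8,  x[21] = 8,  x[22] = 3,  x[23] = 11,  x[24] = 1,  x[25] = 12,  x[26] = 0,  x[27] = 12,  x[28] = 12,  x[29] = 11.
The sequence repeats with period 28.
The value 0 first appears (with j ≥ 2) at x[5].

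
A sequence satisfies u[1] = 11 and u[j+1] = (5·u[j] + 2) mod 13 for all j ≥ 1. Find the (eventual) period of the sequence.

Computing terms: u[1] = 11,  u[2] = 5,  u[3] = 1,  u[4] = 7,  u[5] = 11.
The sequence repeats with period 4.

4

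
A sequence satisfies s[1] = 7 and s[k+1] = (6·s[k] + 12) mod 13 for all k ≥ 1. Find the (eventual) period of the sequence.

12

Computing terms: s[1] = 7, s[2] = 2, s[3] = 11, s[4] = 0, s[5] = 12, s[6] = 6, s[7] = 9, s[8] = 1, s[9] = 5, s[10] = 3, s[11] = 4, s[12] = 10, s[13] = 7.
Since s[13] = s[1] = 7, the sequence is periodic with period 12.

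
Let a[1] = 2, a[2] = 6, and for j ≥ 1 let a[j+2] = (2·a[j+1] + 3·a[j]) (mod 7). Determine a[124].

Listing terms: a[1] = 2, a[2] = 6, a[3] = 4, a[4] = 5, a[5] = 1, a[6] = 3, a[7] = 2, a[8] = 6.
The sequence repeats with period 6.
So a[124] = a[1 + ((124-1) mod 6)] = a[4] = 5.

5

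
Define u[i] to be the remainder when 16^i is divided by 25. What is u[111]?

Computing terms: u[0] = 1, u[1] = 16, u[2] = 6, u[3] = 21, u[4] = 11, u[5] = 1.
The sequence repeats with period 5.
So u[111] = u[0 + ((111-0) mod 5)] = u[1] = 16.

16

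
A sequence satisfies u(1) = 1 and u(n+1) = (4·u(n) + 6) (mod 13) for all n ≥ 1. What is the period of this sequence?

We have u(1) = 1; u(2) = 10; u(3) = 7; u(4) = 8; u(5) = 12; u(6) = 2; u(7) = 1.
Since u(7) = u(1) = 1, the sequence is periodic with period 6.

6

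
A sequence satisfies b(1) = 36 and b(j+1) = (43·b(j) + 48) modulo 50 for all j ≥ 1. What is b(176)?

b(1) = 36; b(2) = 46; b(3) = 26; b(4) = 16; b(5) = 36.
The sequence repeats with period 4.
So b(176) = b(1 + ((176-1) mod 4)) = b(4) = 16.

16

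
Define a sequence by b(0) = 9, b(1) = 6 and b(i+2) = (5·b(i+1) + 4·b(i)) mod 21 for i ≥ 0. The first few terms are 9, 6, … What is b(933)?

9

b(0) = 9,  b(1) = 6,  b(2) = 3,  b(3) = 18,  b(4) = 18,  b(5) = 15,  b(6) = 0,  b(7) = 18,  b(8) = 6,  b(9) = 18,  b(10) = 9,  b(11) = 12,  b(12) = 12,  b(13) = 3,  b(14) = 0,  b(15) = 12,  b(16) = 18,  b(17) = 12,  b(18) = 6,  b(19) = 15,  b(20) = 15,  b(21) = 9,  b(22) = 0,  b(23) = 15,  b(24) = 12,  b(25) = 15,  b(26) = 18,  b(27) = 3,  b(28) = 3,  b(29) = 6,  b(30) = 0,  b(31) = 3,  b(32) = 15,  b(33) = 3,  b(34) = 12,  b(35) = 9,  b(36) = 9,  b(37) = 18,  b(38) = 0,  b(39) = 9,  b(40) = 3,  b(41) = 9,  b(42) = 15,  b(43) = 6,  b(44) = 6,  b(45) = 12,  b(46) = 0,  b(47) = 6,  b(48) = 9,  b(49) = 6.
The sequence repeats with period 48.
(933 - 0) mod 48 = 21, so b(933) = b(21) = 9.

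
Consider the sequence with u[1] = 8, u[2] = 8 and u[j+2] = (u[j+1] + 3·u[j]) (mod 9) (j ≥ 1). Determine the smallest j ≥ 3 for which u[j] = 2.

4

We have u[1] = 8,  u[2] = 8,  u[3] = 5,  u[4] = 2,  u[5] = 8,  u[6] = 5.
Since (u[5], u[6]) = (u[2], u[3]) = (8, 5) (two consecutive terms determine the rest), the sequence is eventually periodic: after a pre-period of length 1 it cycles with period 3.
The value 2 first appears (with j ≥ 3) at u[4].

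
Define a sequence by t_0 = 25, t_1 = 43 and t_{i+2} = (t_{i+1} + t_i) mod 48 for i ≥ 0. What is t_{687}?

39

t_0 = 25,  t_1 = 43,  t_2 = 20,  t_3 = 15,  t_4 = 35,  t_5 = 2,  t_6 = 37,  t_7 = 39,  t_8 = 28,  t_9 = 19,  t_{10} = 47,  t_{11} = 18,  t_{12} = 17,  t_{13} = 35,  t_{14} = 4,  t_{15} = 39,  t_{16} = 43,  t_{17} = 34,  t_{18} = 29,  t_{19} = 15,  t_{20} = 44,  t_{21} = 11,  t_{22} = 7,  t_{23} = 18,  t_{24} = 25,  t_{25} = 43.
The sequence repeats with period 24.
(687 - 0) mod 24 = 15, so t_{687} = t_{15} = 39.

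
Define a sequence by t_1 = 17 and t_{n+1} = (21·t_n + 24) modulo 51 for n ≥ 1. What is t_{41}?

t_1 = 17; t_2 = 24; t_3 = 18; t_4 = 45; t_5 = 0; t_6 = 24.
Since t_6 = t_2 = 24, the sequence is eventually periodic: after a pre-period of length 1 it cycles with period 4.
For n ≥ 2, t_n depends only on (n - 2) mod 4. (41 - 2) mod 4 = 3, so t_{41} = t_5 = 0.

0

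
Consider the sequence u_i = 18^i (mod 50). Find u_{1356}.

Computing terms: u_1 = 18,  u_2 = 24,  u_3 = 32,  u_4 = 26,  u_5 = 18.
The sequence repeats with period 4.
So u_{1356} = u_{1 + ((1356-1) mod 4)} = u_4 = 26.

26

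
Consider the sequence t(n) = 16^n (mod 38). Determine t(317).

28

Computing terms: t(0) = 1, t(1) = 16, t(2) = 28, t(3) = 30, t(4) = 24, t(5) = 4, t(6) = 26, t(7) = 36, t(8) = 6, t(9) = 20, t(10) = 16.
Since t(10) = t(1) = 16, the sequence is eventually periodic: after a pre-period of length 1 it cycles with period 9.
For n ≥ 1, t(n) depends only on (n - 1) mod 9. (317 - 1) mod 9 = 1, so t(317) = t(2) = 28.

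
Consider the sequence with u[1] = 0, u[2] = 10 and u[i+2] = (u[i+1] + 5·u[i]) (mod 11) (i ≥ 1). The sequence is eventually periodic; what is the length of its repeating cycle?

u[1] = 0,  u[2] = 10,  u[3] = 10,  u[4] = 5,  u[5] = 0,  u[6] = 3,  u[7] = 3,  u[8] = 7,  u[9] = 0,  u[10] = 2,  u[11] = 2,  u[12] = 1,  u[13] = 0,  u[14] = 5,  u[15] = 5,  u[16] = 8,  u[17] = 0,  u[18] = 7,  u[19] = 7,  u[20] = 9,  u[21] = 0,  u[22] = 1,  u[23] = 1,  u[24] = 6,  u[25] = 0,  u[26] = 8,  u[27] = 8,  u[28] = 4,  u[29] = 0,  u[30] = 9,  u[31] = 9,  u[32] = 10,  u[33] = 0,  u[34] = 6,  u[35] = 6,  u[36] = 3,  u[37] = 0,  u[38] = 4,  u[39] = 4,  u[40] = 2,  u[41] = 0,  u[42] = 10.
The sequence repeats with period 40.

40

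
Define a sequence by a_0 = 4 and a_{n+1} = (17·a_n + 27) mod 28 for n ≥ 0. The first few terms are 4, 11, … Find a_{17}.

a_0 = 4,  a_1 = 11,  a_2 = 18,  a_3 = 25,  a_4 = 4.
The sequence repeats with period 4.
(17 - 0) mod 4 = 1, so a_{17} = a_1 = 11.

11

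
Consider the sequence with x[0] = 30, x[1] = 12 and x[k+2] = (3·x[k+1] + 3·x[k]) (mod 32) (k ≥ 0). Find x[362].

30

Listing terms: x[0] = 30,  x[1] = 12,  x[2] = 30,  x[3] = 30,  x[4] = 20,  x[5] = 22,  x[6] = 30,  x[7] = 28,  x[8] = 14,  x[9] = 30,  x[10] = 4,  x[11] = 6,  x[12] = 30,  x[13] = 12.
The sequence repeats with period 12.
So x[362] = x[0 + ((362-0) mod 12)] = x[2] = 30.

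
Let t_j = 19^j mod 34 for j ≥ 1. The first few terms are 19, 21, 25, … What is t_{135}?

9

Listing terms: t_1 = 19; t_2 = 21; t_3 = 25; t_4 = 33; t_5 = 15; t_6 = 13; t_7 = 9; t_8 = 1; t_9 = 19.
Since t_9 = t_1 = 19, the sequence is periodic with period 8.
So t_{135} = t_{1 + ((135-1) mod 8)} = t_7 = 9.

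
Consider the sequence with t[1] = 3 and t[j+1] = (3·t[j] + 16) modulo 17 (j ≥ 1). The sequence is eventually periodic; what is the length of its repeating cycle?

We have t[1] = 3; t[2] = 8; t[3] = 6; t[4] = 0; t[5] = 16; t[6] = 13; t[7] = 4; t[8] = 11; t[9] = 15; t[10] = 10; t[11] = 12; t[12] = 1; t[13] = 2; t[14] = 5; t[15] = 14; t[16] = 7; t[17] = 3.
The sequence repeats with period 16.

16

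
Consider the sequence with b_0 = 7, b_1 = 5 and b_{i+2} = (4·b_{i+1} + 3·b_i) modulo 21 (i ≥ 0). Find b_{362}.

8

We have b_0 = 7; b_1 = 5; b_2 = 20; b_3 = 11; b_4 = 20; b_5 = 8; b_6 = 8; b_7 = 14; b_8 = 17; b_9 = 5; b_{10} = 8; b_{11} = 5; b_{12} = 2; b_{13} = 2; b_{14} = 14; b_{15} = 20; b_{16} = 17; b_{17} = 2; b_{18} = 17; b_{19} = 11; b_{20} = 11; b_{21} = 14; b_{22} = 5; b_{23} = 20.
Since (b_{22}, b_{23}) = (b_1, b_2) = (5, 20) (two consecutive terms determine the rest), the sequence is eventually periodic: after a pre-period of length 1 it cycles with period 21.
For i ≥ 1, b_i depends only on (i - 1) mod 21. (362 - 1) mod 21 = 4, so b_{362} = b_5 = 8.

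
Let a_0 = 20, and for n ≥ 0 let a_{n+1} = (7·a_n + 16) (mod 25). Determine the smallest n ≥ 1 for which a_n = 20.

4

Listing terms: a_0 = 20, a_1 = 6, a_2 = 8, a_3 = 22, a_4 = 20.
The sequence repeats with period 4.
The value 20 next appears (with n ≥ 1) at a_4.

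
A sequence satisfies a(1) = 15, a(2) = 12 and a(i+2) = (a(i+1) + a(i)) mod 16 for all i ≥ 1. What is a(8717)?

2

Computing terms: a(1) = 15; a(2) = 12; a(3) = 11; a(4) = 7; a(5) = 2; a(6) = 9; a(7) = 11; a(8) = 4; a(9) = 15; a(10) = 3; a(11) = 2; a(12) = 5; a(13) = 7; a(14) = 12; a(15) = 3; a(16) = 15; a(17) = 2; a(18) = 1; a(19) = 3; a(20) = 4; a(21) = 7; a(22) = 11; a(23) = 2; a(24) = 13; a(25) = 15; a(26) = 12.
The sequence repeats with period 24.
(8717 - 1) mod 24 = 4, so a(8717) = a(5) = 2.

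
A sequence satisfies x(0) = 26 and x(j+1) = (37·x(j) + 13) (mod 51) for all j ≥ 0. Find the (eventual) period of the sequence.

Computing terms: x(0) = 26, x(1) = 6, x(2) = 31, x(3) = 38, x(4) = 42, x(5) = 37, x(6) = 5, x(7) = 45, x(8) = 46, x(9) = 32, x(10) = 24, x(11) = 34, x(12) = 47, x(13) = 18, x(14) = 16, x(15) = 44, x(16) = 9, x(17) = 40, x(18) = 14, x(19) = 21, x(20) = 25, x(21) = 20, x(22) = 39, x(23) = 28, x(24) = 29, x(25) = 15, x(26) = 7, x(27) = 17, x(28) = 30, x(29) = 1, x(30) = 50, x(31) = 27, x(32) = 43, x(33) = 23, x(34) = 48, x(35) = 4, x(36) = 8, x(37) = 3, x(38) = 22, x(39) = 11, x(40) = 12, x(41) = 49, x(42) = 41, x(43) = 0, x(44) = 13, x(45) = 35, x(46) = 33, x(47) = 10, x(48) = 26.
Since x(48) = x(0) = 26, the sequence is periodic with period 48.

48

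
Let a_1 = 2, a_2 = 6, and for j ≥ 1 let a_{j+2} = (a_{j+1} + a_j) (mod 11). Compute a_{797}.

3

a_1 = 2, a_2 = 6, a_3 = 8, a_4 = 3, a_5 = 0, a_6 = 3, a_7 = 3, a_8 = 6, a_9 = 9, a_{10} = 4, a_{11} = 2, a_{12} = 6.
Since (a_{11}, a_{12}) = (a_1, a_2) = (2, 6) (two consecutive terms determine the rest), the sequence is periodic with period 10.
(797 - 1) mod 10 = 6, so a_{797} = a_7 = 3.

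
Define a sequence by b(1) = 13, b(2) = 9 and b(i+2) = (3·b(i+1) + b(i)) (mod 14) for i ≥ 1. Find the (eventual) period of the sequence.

b(1) = 13,  b(2) = 9,  b(3) = 12,  b(4) = 3,  b(5) = 7,  b(6) = 10,  b(7) = 9,  b(8) = 9,  b(9) = 8,  b(10) = 5,  b(11) = 9,  b(12) = 4,  b(13) = 7,  b(14) = 11,  b(15) = 12,  b(16) = 5,  b(17) = 13,  b(18) = 2,  b(19) = 5,  b(20) = 3,  b(21) = 0,  b(22) = 3,  b(23) = 9,  b(24) = 2,  b(25) = 1,  b(26) = 5,  b(27) = 2,  b(28) = 11,  b(29) = 7,  b(30) = 4,  b(31) = 5,  b(32) = 5,  b(33) = 6,  b(34) = 9,  b(35) = 5,  b(36) = 10,  b(37) = 7,  b(38) = 3,  b(39) = 2,  b(40) = 9,  b(41) = 1,  b(42) = 12,  b(43) = 9,  b(44) = 11,  b(45) = 0,  b(46) = 11,  b(47) = 5,  b(48) = 12,  b(49) = 13,  b(50) = 9.
Since (b(49), b(50)) = (b(1), b(2)) = (13, 9) (two consecutive terms determine the rest), the sequence is periodic with period 48.

48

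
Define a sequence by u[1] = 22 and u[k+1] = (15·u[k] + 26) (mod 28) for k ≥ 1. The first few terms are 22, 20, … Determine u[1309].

We have u[1] = 22; u[2] = 20; u[3] = 18; u[4] = 16; u[5] = 14; u[6] = 12; u[7] = 10; u[8] = 8; u[9] = 6; u[10] = 4; u[11] = 2; u[12] = 0; u[13] = 26; u[14] = 24; u[15] = 22.
Since u[15] = u[1] = 22, the sequence is periodic with period 14.
So u[1309] = u[1 + ((1309-1) mod 14)] = u[7] = 10.

10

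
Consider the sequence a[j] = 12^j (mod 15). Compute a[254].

Listing terms: a[1] = 12; a[2] = 9; a[3] = 3; a[4] = 6; a[5] = 12.
Since a[5] = a[1] = 12, the sequence is periodic with period 4.
So a[254] = a[1 + ((254-1) mod 4)] = a[2] = 9.

9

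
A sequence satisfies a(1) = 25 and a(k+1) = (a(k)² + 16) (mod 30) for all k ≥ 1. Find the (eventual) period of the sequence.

Listing terms: a(1) = 25, a(2) = 11, a(3) = 17, a(4) = 5, a(5) = 11.
Since a(5) = a(2) = 11, the sequence is eventually periodic: after a pre-period of length 1 it cycles with period 3.

3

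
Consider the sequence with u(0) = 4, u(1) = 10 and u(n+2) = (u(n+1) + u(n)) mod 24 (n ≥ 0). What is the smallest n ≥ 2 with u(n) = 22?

Computing terms: u(0) = 4, u(1) = 10, u(2) = 14, u(3) = 0, u(4) = 14, u(5) = 14, u(6) = 4, u(7) = 18, u(8) = 22, u(9) = 16, u(10) = 14, u(11) = 6, u(12) = 20, u(13) = 2, u(14) = 22, u(15) = 0, u(16) = 22, u(17) = 22, u(18) = 20, u(19) = 18, u(20) = 14, u(21) = 8, u(22) = 22, u(23) = 6, u(24) = 4, u(25) = 10.
The sequence repeats with period 24.
The value 22 first appears (with n ≥ 2) at u(8).

8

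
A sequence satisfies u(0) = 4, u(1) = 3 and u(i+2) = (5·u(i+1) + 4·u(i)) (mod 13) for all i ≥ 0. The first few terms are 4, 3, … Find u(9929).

8

u(0) = 4; u(1) = 3; u(2) = 5; u(3) = 11; u(4) = 10; u(5) = 3; u(6) = 3; u(7) = 1; u(8) = 4; u(9) = 11; u(10) = 6; u(11) = 9; u(12) = 4; u(13) = 4; u(14) = 10; u(15) = 1; u(16) = 6; u(17) = 8; u(18) = 12; u(19) = 1; u(20) = 1; u(21) = 9; u(22) = 10; u(23) = 8; u(24) = 2; u(25) = 3; u(26) = 10; u(27) = 10; u(28) = 12; u(29) = 9; u(30) = 2; u(31) = 7; u(32) = 4; u(33) = 9; u(34) = 9; u(35) = 3; u(36) = 12; u(37) = 7; u(38) = 5; u(39) = 1; u(40) = 12; u(41) = 12; u(42) = 4; u(43) = 3.
The sequence repeats with period 42.
(9929 - 0) mod 42 = 17, so u(9929) = u(17) = 8.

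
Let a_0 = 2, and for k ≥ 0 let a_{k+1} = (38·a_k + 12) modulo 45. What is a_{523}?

25

a_0 = 2,  a_1 = 43,  a_2 = 26,  a_3 = 10,  a_4 = 32,  a_5 = 13,  a_6 = 11,  a_7 = 25,  a_8 = 17,  a_9 = 28,  a_{10} = 41,  a_{11} = 40,  a_{12} = 2.
The sequence repeats with period 12.
(523 - 0) mod 12 = 7, so a_{523} = a_7 = 25.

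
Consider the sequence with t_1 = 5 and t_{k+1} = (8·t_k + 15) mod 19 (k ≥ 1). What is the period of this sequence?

Computing terms: t_1 = 5; t_2 = 17; t_3 = 18; t_4 = 7; t_5 = 14; t_6 = 13; t_7 = 5.
Since t_7 = t_1 = 5, the sequence is periodic with period 6.

6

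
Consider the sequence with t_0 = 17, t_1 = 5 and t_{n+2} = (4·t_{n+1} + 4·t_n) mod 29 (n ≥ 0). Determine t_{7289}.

t_0 = 17; t_1 = 5; t_2 = 1; t_3 = 24; t_4 = 13; t_5 = 3; t_6 = 6; t_7 = 7; t_8 = 23; t_9 = 4; t_{10} = 21; t_{11} = 13; t_{12} = 20; t_{13} = 16; t_{14} = 28; t_{15} = 2; t_{16} = 4; t_{17} = 24; t_{18} = 25; t_{19} = 22; t_{20} = 14; t_{21} = 28; t_{22} = 23; t_{23} = 1; t_{24} = 9; t_{25} = 11; t_{26} = 22; t_{27} = 16; t_{28} = 7; t_{29} = 5; t_{30} = 19; t_{31} = 9; t_{32} = 25; t_{33} = 20; t_{34} = 6; t_{35} = 17; t_{36} = 5.
The sequence repeats with period 35.
(7289 - 0) mod 35 = 9, so t_{7289} = t_9 = 4.

4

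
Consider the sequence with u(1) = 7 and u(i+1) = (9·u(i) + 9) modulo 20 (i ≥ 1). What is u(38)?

We have u(1) = 7, u(2) = 12, u(3) = 17, u(4) = 2, u(5) = 7.
The sequence repeats with period 4.
(38 - 1) mod 4 = 1, so u(38) = u(2) = 12.

12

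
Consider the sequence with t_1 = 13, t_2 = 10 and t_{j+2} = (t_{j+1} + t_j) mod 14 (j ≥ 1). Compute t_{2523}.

t_1 = 13; t_2 = 10; t_3 = 9; t_4 = 5; t_5 = 0; t_6 = 5; t_7 = 5; t_8 = 10; t_9 = 1; t_{10} = 11; t_{11} = 12; t_{12} = 9; t_{13} = 7; t_{14} = 2; t_{15} = 9; t_{16} = 11; t_{17} = 6; t_{18} = 3; t_{19} = 9; t_{20} = 12; t_{21} = 7; t_{22} = 5; t_{23} = 12; t_{24} = 3; t_{25} = 1; t_{26} = 4; t_{27} = 5; t_{28} = 9; t_{29} = 0; t_{30} = 9; t_{31} = 9; t_{32} = 4; t_{33} = 13; t_{34} = 3; t_{35} = 2; t_{36} = 5; t_{37} = 7; t_{38} = 12; t_{39} = 5; t_{40} = 3; t_{41} = 8; t_{42} = 11; t_{43} = 5; t_{44} = 2; t_{45} = 7; t_{46} = 9; t_{47} = 2; t_{48} = 11; t_{49} = 13; t_{50} = 10.
Since (t_{49}, t_{50}) = (t_1, t_2) = (13, 10) (two consecutive terms determine the rest), the sequence is periodic with period 48.
So t_{2523} = t_{1 + ((2523-1) mod 48)} = t_{27} = 5.

5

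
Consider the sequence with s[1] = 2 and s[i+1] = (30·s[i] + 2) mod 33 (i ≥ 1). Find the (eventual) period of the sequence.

s[1] = 2, s[2] = 29, s[3] = 14, s[4] = 26, s[5] = 23, s[6] = 32, s[7] = 5, s[8] = 20, s[9] = 8, s[10] = 11, s[11] = 2.
Since s[11] = s[1] = 2, the sequence is periodic with period 10.

10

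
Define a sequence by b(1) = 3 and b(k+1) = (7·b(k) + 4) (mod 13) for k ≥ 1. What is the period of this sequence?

We have b(1) = 3; b(2) = 12; b(3) = 10; b(4) = 9; b(5) = 2; b(6) = 5; b(7) = 0; b(8) = 4; b(9) = 6; b(10) = 7; b(11) = 1; b(12) = 11; b(13) = 3.
The sequence repeats with period 12.

12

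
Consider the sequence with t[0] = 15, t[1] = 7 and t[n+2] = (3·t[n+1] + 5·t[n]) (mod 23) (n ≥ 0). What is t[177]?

t[0] = 15; t[1] = 7; t[2] = 4; t[3] = 1; t[4] = 0; t[5] = 5; t[6] = 15; t[7] = 1; t[8] = 9; t[9] = 9; t[10] = 3; t[11] = 8; t[12] = 16; t[13] = 19; t[14] = 22; t[15] = 0; t[16] = 18; t[17] = 8; t[18] = 22; t[19] = 14; t[20] = 14; t[21] = 20; t[22] = 15; t[23] = 7.
Since (t[22], t[23]) = (t[0], t[1]) = (15, 7) (two consecutive terms determine the rest), the sequence is periodic with period 22.
So t[177] = t[0 + ((177-0) mod 22)] = t[1] = 7.

7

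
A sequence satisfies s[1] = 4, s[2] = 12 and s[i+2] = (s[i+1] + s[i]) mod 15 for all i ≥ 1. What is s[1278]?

12

Listing terms: s[1] = 4, s[2] = 12, s[3] = 1, s[4] = 13, s[5] = 14, s[6] = 12, s[7] = 11, s[8] = 8, s[9] = 4, s[10] = 12.
The sequence repeats with period 8.
So s[1278] = s[1 + ((1278-1) mod 8)] = s[6] = 12.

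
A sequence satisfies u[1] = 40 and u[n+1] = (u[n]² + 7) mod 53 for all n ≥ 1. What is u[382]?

14

u[1] = 40,  u[2] = 17,  u[3] = 31,  u[4] = 14,  u[5] = 44,  u[6] = 35,  u[7] = 13,  u[8] = 17.
Since u[8] = u[2] = 17, the sequence is eventually periodic: after a pre-period of length 1 it cycles with period 6.
For n ≥ 2, u[n] depends only on (n - 2) mod 6. (382 - 2) mod 6 = 2, so u[382] = u[4] = 14.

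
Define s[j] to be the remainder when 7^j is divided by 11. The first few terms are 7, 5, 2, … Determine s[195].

10

Computing terms: s[1] = 7; s[2] = 5; s[3] = 2; s[4] = 3; s[5] = 10; s[6] = 4; s[7] = 6; s[8] = 9; s[9] = 8; s[10] = 1; s[11] = 7.
Since s[11] = s[1] = 7, the sequence is periodic with period 10.
So s[195] = s[1 + ((195-1) mod 10)] = s[5] = 10.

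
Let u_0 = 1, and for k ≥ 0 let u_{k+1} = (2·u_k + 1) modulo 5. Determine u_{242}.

2

Listing terms: u_0 = 1,  u_1 = 3,  u_2 = 2,  u_3 = 0,  u_4 = 1.
The sequence repeats with period 4.
(242 - 0) mod 4 = 2, so u_{242} = u_2 = 2.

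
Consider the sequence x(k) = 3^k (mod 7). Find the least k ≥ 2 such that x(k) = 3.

x(1) = 3,  x(2) = 2,  x(3) = 6,  x(4) = 4,  x(5) = 5,  x(6) = 1,  x(7) = 3.
Since x(7) = x(1) = 3, the sequence is periodic with period 6.
The value 3 next appears (with k ≥ 2) at x(7).

7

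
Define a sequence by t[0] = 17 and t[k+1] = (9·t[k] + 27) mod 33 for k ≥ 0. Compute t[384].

27

Computing terms: t[0] = 17; t[1] = 15; t[2] = 30; t[3] = 0; t[4] = 27; t[5] = 6; t[6] = 15.
Since t[6] = t[1] = 15, the sequence is eventually periodic: after a pre-period of length 1 it cycles with period 5.
For k ≥ 1, t[k] depends only on (k - 1) mod 5. (384 - 1) mod 5 = 3, so t[384] = t[4] = 27.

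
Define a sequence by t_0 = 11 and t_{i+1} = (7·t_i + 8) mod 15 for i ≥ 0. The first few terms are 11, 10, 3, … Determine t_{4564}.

t_0 = 11,  t_1 = 10,  t_2 = 3,  t_3 = 14,  t_4 = 1,  t_5 = 0,  t_6 = 8,  t_7 = 4,  t_8 = 6,  t_9 = 5,  t_{10} = 13,  t_{11} = 9,  t_{12} = 11.
The sequence repeats with period 12.
(4564 - 0) mod 12 = 4, so t_{4564} = t_4 = 1.

1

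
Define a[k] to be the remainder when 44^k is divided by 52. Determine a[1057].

44

We have a[0] = 1,  a[1] = 44,  a[2] = 12,  a[3] = 8,  a[4] = 40,  a[5] = 44.
Since a[5] = a[1] = 44, the sequence is eventually periodic: after a pre-period of length 1 it cycles with period 4.
For k ≥ 1, a[k] depends only on (k - 1) mod 4. (1057 - 1) mod 4 = 0, so a[1057] = a[1] = 44.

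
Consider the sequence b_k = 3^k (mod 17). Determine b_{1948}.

4

Computing terms: b_0 = 1, b_1 = 3, b_2 = 9, b_3 = 10, b_4 = 13, b_5 = 5, b_6 = 15, b_7 = 11, b_8 = 16, b_9 = 14, b_{10} = 8, b_{11} = 7, b_{12} = 4, b_{13} = 12, b_{14} = 2, b_{15} = 6, b_{16} = 1.
The sequence repeats with period 16.
So b_{1948} = b_{0 + ((1948-0) mod 16)} = b_{12} = 4.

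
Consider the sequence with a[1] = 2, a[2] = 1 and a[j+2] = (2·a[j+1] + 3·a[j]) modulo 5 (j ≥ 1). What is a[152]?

4

Listing terms: a[1] = 2,  a[2] = 1,  a[3] = 3,  a[4] = 4,  a[5] = 2,  a[6] = 1.
The sequence repeats with period 4.
(152 - 1) mod 4 = 3, so a[152] = a[4] = 4.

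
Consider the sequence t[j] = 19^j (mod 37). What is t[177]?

8

t[1] = 19, t[2] = 28, t[3] = 14, t[4] = 7, t[5] = 22, t[6] = 11, t[7] = 24, t[8] = 12, t[9] = 6, t[10] = 3, t[11] = 20, t[12] = 10, t[13] = 5, t[14] = 21, t[15] = 29, t[16] = 33, t[17] = 35, t[18] = 36, t[19] = 18, t[20] = 9, t[21] = 23, t[22] = 30, t[23] = 15, t[24] = 26, t[25] = 13, t[26] = 25, t[27] = 31, t[28] = 34, t[29] = 17, t[30] = 27, t[31] = 32, t[32] = 16, t[33] = 8, t[34] = 4, t[35] = 2, t[36] = 1, t[37] = 19.
Since t[37] = t[1] = 19, the sequence is periodic with period 36.
So t[177] = t[1 + ((177-1) mod 36)] = t[33] = 8.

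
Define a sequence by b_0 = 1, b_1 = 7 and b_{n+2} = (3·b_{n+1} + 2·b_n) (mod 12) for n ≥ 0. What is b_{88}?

7

We have b_0 = 1, b_1 = 7, b_2 = 11, b_3 = 11, b_4 = 7, b_5 = 7, b_6 = 11.
Since (b_5, b_6) = (b_1, b_2) = (7, 11) (two consecutive terms determine the rest), the sequence is eventually periodic: after a pre-period of length 1 it cycles with period 4.
For n ≥ 1, b_n depends only on (n - 1) mod 4. (88 - 1) mod 4 = 3, so b_{88} = b_4 = 7.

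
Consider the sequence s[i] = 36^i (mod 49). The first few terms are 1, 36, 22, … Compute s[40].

We have s[0] = 1; s[1] = 36; s[2] = 22; s[3] = 8; s[4] = 43; s[5] = 29; s[6] = 15; s[7] = 1.
The sequence repeats with period 7.
(40 - 0) mod 7 = 5, so s[40] = s[5] = 29.

29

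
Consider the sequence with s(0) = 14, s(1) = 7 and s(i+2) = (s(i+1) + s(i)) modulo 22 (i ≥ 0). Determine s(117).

s(0) = 14, s(1) = 7, s(2) = 21, s(3) = 6, s(4) = 5, s(5) = 11, s(6) = 16, s(7) = 5, s(8) = 21, s(9) = 4, s(10) = 3, s(11) = 7, s(12) = 10, s(13) = 17, s(14) = 5, s(15) = 0, s(16) = 5, s(17) = 5, s(18) = 10, s(19) = 15, s(20) = 3, s(21) = 18, s(22) = 21, s(23) = 17, s(24) = 16, s(25) = 11, s(26) = 5, s(27) = 16, s(28) = 21, s(29) = 15, s(30) = 14, s(31) = 7.
The sequence repeats with period 30.
(117 - 0) mod 30 = 27, so s(117) = s(27) = 16.

16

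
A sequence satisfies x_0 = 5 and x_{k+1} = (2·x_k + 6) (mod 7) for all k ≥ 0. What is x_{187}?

2

x_0 = 5,  x_1 = 2,  x_2 = 3,  x_3 = 5.
Since x_3 = x_0 = 5, the sequence is periodic with period 3.
So x_{187} = x_{0 + ((187-0) mod 3)} = x_1 = 2.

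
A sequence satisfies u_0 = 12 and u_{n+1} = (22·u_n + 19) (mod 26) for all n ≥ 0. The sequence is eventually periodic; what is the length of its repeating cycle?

Computing terms: u_0 = 12, u_1 = 23, u_2 = 5, u_3 = 25, u_4 = 23.
Since u_4 = u_1 = 23, the sequence is eventually periodic: after a pre-period of length 1 it cycles with period 3.

3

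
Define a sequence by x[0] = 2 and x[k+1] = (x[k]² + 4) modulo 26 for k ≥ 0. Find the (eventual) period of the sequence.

x[0] = 2; x[1] = 8; x[2] = 16; x[3] = 0; x[4] = 4; x[5] = 20; x[6] = 14; x[7] = 18; x[8] = 16.
Since x[8] = x[2] = 16, the sequence is eventually periodic: after a pre-period of length 2 it cycles with period 6.

6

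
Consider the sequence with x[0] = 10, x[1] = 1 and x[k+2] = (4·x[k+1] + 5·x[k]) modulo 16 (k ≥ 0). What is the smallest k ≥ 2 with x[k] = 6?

x[0] = 10, x[1] = 1, x[2] = 6, x[3] = 13, x[4] = 2, x[5] = 9, x[6] = 14, x[7] = 5, x[8] = 10, x[9] = 1.
Since (x[8], x[9]) = (x[0], x[1]) = (10, 1) (two consecutive terms determine the rest), the sequence is periodic with period 8.
The value 6 first appears (with k ≥ 2) at x[2].

2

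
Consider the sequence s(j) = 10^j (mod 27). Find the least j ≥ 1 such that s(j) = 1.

3

s(0) = 1,  s(1) = 10,  s(2) = 19,  s(3) = 1.
The sequence repeats with period 3.
The value 1 next appears (with j ≥ 1) at s(3).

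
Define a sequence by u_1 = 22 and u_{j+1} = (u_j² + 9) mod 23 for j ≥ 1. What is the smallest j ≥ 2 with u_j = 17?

3

Computing terms: u_1 = 22, u_2 = 10, u_3 = 17, u_4 = 22.
The sequence repeats with period 3.
The value 17 first appears (with j ≥ 2) at u_3.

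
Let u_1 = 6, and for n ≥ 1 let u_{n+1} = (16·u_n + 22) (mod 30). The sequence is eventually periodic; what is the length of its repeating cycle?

15

u_1 = 6,  u_2 = 28,  u_3 = 20,  u_4 = 12,  u_5 = 4,  u_6 = 26,  u_7 = 18,  u_8 = 10,  u_9 = 2,  u_{10} = 24,  u_{11} = 16,  u_{12} = 8,  u_{13} = 0,  u_{14} = 22,  u_{15} = 14,  u_{16} = 6.
The sequence repeats with period 15.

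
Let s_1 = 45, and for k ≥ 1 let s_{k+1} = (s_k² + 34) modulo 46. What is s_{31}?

1

Computing terms: s_1 = 45; s_2 = 35; s_3 = 17; s_4 = 1; s_5 = 35.
Since s_5 = s_2 = 35, the sequence is eventually periodic: after a pre-period of length 1 it cycles with period 3.
For k ≥ 2, s_k depends only on (k - 2) mod 3. (31 - 2) mod 3 = 2, so s_{31} = s_4 = 1.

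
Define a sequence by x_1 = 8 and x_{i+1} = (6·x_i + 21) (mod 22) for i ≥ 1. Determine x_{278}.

1

Listing terms: x_1 = 8; x_2 = 3; x_3 = 17; x_4 = 13; x_5 = 11; x_6 = 21; x_7 = 15; x_8 = 1; x_9 = 5; x_{10} = 7; x_{11} = 19; x_{12} = 3.
Since x_{12} = x_2 = 3, the sequence is eventually periodic: after a pre-period of length 1 it cycles with period 10.
For i ≥ 2, x_i depends only on (i - 2) mod 10. (278 - 2) mod 10 = 6, so x_{278} = x_8 = 1.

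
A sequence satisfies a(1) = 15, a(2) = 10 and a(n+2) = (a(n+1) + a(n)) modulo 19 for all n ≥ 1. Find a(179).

1

a(1) = 15; a(2) = 10; a(3) = 6; a(4) = 16; a(5) = 3; a(6) = 0; a(7) = 3; a(8) = 3; a(9) = 6; a(10) = 9; a(11) = 15; a(12) = 5; a(13) = 1; a(14) = 6; a(15) = 7; a(16) = 13; a(17) = 1; a(18) = 14; a(19) = 15; a(20) = 10.
Since (a(19), a(20)) = (a(1), a(2)) = (15, 10) (two consecutive terms determine the rest), the sequence is periodic with period 18.
So a(179) = a(1 + ((179-1) mod 18)) = a(17) = 1.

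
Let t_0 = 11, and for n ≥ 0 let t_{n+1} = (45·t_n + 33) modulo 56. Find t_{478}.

Listing terms: t_0 = 11,  t_1 = 24,  t_2 = 49,  t_3 = 54,  t_4 = 55,  t_5 = 44,  t_6 = 53,  t_7 = 10,  t_8 = 35,  t_9 = 40,  t_{10} = 41,  t_{11} = 30,  t_{12} = 39,  t_{13} = 52,  t_{14} = 21,  t_{15} = 26,  t_{16} = 27,  t_{17} = 16,  t_{18} = 25,  t_{19} = 38,  t_{20} = 7,  t_{21} = 12,  t_{22} = 13,  t_{23} = 2,  t_{24} = 11.
The sequence repeats with period 24.
So t_{478} = t_{0 + ((478-0) mod 24)} = t_{22} = 13.

13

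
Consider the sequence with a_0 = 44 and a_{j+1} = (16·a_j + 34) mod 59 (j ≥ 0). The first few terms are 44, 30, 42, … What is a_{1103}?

30

Listing terms: a_0 = 44; a_1 = 30; a_2 = 42; a_3 = 57; a_4 = 2; a_5 = 7; a_6 = 28; a_7 = 10; a_8 = 17; a_9 = 11; a_{10} = 33; a_{11} = 31; a_{12} = 58; a_{13} = 18; a_{14} = 27; a_{15} = 53; a_{16} = 56; a_{17} = 45; a_{18} = 46; a_{19} = 3; a_{20} = 23; a_{21} = 48; a_{22} = 35; a_{23} = 4; a_{24} = 39; a_{25} = 9; a_{26} = 1; a_{27} = 50; a_{28} = 8; a_{29} = 44.
Since a_{29} = a_0 = 44, the sequence is periodic with period 29.
(1103 - 0) mod 29 = 1, so a_{1103} = a_1 = 30.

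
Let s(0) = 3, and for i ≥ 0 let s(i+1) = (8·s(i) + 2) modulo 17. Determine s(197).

5

Computing terms: s(0) = 3,  s(1) = 9,  s(2) = 6,  s(3) = 16,  s(4) = 11,  s(5) = 5,  s(6) = 8,  s(7) = 15,  s(8) = 3.
Since s(8) = s(0) = 3, the sequence is periodic with period 8.
(197 - 0) mod 8 = 5, so s(197) = s(5) = 5.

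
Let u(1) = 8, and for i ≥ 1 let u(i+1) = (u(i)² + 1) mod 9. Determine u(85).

We have u(1) = 8, u(2) = 2, u(3) = 5, u(4) = 8.
The sequence repeats with period 3.
So u(85) = u(1 + ((85-1) mod 3)) = u(1) = 8.

8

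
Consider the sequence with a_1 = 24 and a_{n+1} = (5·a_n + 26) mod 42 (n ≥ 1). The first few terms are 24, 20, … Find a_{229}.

We have a_1 = 24, a_2 = 20, a_3 = 0, a_4 = 26, a_5 = 30, a_6 = 8, a_7 = 24.
Since a_7 = a_1 = 24, the sequence is periodic with period 6.
(229 - 1) mod 6 = 0, so a_{229} = a_1 = 24.

24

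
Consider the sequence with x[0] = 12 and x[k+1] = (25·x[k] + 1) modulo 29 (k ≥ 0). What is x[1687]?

We have x[0] = 12; x[1] = 11; x[2] = 15; x[3] = 28; x[4] = 5; x[5] = 10; x[6] = 19; x[7] = 12.
Since x[7] = x[0] = 12, the sequence is periodic with period 7.
So x[1687] = x[0 + ((1687-0) mod 7)] = x[0] = 12.

12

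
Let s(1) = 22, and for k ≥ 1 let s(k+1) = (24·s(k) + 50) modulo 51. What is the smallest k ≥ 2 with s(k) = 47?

Computing terms: s(1) = 22; s(2) = 17; s(3) = 50; s(4) = 26; s(5) = 11; s(6) = 8; s(7) = 38; s(8) = 44; s(9) = 35; s(10) = 23; s(11) = 41; s(12) = 14; s(13) = 29; s(14) = 32; s(15) = 2; s(16) = 47; s(17) = 5; s(18) = 17.
Since s(18) = s(2) = 17, the sequence is eventually periodic: after a pre-period of length 1 it cycles with period 16.
The value 47 first appears (with k ≥ 2) at s(16).

16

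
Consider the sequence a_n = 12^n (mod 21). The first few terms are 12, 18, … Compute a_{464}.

18

Listing terms: a_1 = 12,  a_2 = 18,  a_3 = 6,  a_4 = 9,  a_5 = 3,  a_6 = 15,  a_7 = 12.
The sequence repeats with period 6.
So a_{464} = a_{1 + ((464-1) mod 6)} = a_2 = 18.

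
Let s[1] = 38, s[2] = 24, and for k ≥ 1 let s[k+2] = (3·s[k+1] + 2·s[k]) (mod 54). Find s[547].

Computing terms: s[1] = 38,  s[2] = 24,  s[3] = 40,  s[4] = 6,  s[5] = 44,  s[6] = 36,  s[7] = 34,  s[8] = 12,  s[9] = 50,  s[10] = 12,  s[11] = 28,  s[12] = 0,  s[13] = 2,  s[14] = 6,  s[15] = 22,  s[16] = 24,  s[17] = 8,  s[18] = 18,  s[19] = 16,  s[20] = 30,  s[21] = 14,  s[22] = 48,  s[23] = 10,  s[24] = 18,  s[25] = 20,  s[26] = 42,  s[27] = 4,  s[28] = 42,  s[29] = 26,  s[30] = 0,  s[31] = 52,  s[32] = 48,  s[33] = 32,  s[34] = 30,  s[35] = 46,  s[36] = 36,  s[37] = 38,  s[38] = 24.
Since (s[37], s[38]) = (s[1], s[2]) = (38, 24) (two consecutive terms determine the rest), the sequence is periodic with period 36.
(547 - 1) mod 36 = 6, so s[547] = s[7] = 34.

34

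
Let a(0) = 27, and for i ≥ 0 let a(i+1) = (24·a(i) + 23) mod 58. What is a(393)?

a(0) = 27; a(1) = 33; a(2) = 3; a(3) = 37; a(4) = 41; a(5) = 21; a(6) = 5; a(7) = 27.
Since a(7) = a(0) = 27, the sequence is periodic with period 7.
(393 - 0) mod 7 = 1, so a(393) = a(1) = 33.

33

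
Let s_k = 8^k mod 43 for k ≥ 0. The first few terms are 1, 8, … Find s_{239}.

8

Listing terms: s_0 = 1,  s_1 = 8,  s_2 = 21,  s_3 = 39,  s_4 = 11,  s_5 = 2,  s_6 = 16,  s_7 = 42,  s_8 = 35,  s_9 = 22,  s_{10} = 4,  s_{11} = 32,  s_{12} = 41,  s_{13} = 27,  s_{14} = 1.
Since s_{14} = s_0 = 1, the sequence is periodic with period 14.
(239 - 0) mod 14 = 1, so s_{239} = s_1 = 8.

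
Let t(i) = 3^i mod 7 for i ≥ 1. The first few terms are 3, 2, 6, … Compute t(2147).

5

t(1) = 3,  t(2) = 2,  t(3) = 6,  t(4) = 4,  t(5) = 5,  t(6) = 1,  t(7) = 3.
Since t(7) = t(1) = 3, the sequence is periodic with period 6.
(2147 - 1) mod 6 = 4, so t(2147) = t(5) = 5.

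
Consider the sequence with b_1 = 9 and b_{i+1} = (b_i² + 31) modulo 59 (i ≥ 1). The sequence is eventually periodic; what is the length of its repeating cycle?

3

Listing terms: b_1 = 9, b_2 = 53, b_3 = 8, b_4 = 36, b_5 = 29, b_6 = 46, b_7 = 23, b_8 = 29.
Since b_8 = b_5 = 29, the sequence is eventually periodic: after a pre-period of length 4 it cycles with period 3.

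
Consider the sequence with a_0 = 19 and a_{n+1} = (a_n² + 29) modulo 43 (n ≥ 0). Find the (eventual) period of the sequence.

a_0 = 19, a_1 = 3, a_2 = 38, a_3 = 11, a_4 = 21, a_5 = 40, a_6 = 38.
Since a_6 = a_2 = 38, the sequence is eventually periodic: after a pre-period of length 2 it cycles with period 4.

4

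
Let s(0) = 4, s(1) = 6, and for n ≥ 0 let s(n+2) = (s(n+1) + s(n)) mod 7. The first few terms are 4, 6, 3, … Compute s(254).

2

We have s(0) = 4, s(1) = 6, s(2) = 3, s(3) = 2, s(4) = 5, s(5) = 0, s(6) = 5, s(7) = 5, s(8) = 3, s(9) = 1, s(10) = 4, s(11) = 5, s(12) = 2, s(13) = 0, s(14) = 2, s(15) = 2, s(16) = 4, s(17) = 6.
Since (s(16), s(17)) = (s(0), s(1)) = (4, 6) (two consecutive terms determine the rest), the sequence is periodic with period 16.
So s(254) = s(0 + ((254-0) mod 16)) = s(14) = 2.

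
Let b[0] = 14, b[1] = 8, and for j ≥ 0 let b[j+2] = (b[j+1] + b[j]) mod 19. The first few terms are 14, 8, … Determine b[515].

Computing terms: b[0] = 14; b[1] = 8; b[2] = 3; b[3] = 11; b[4] = 14; b[5] = 6; b[6] = 1; b[7] = 7; b[8] = 8; b[9] = 15; b[10] = 4; b[11] = 0; b[12] = 4; b[13] = 4; b[14] = 8; b[15] = 12; b[16] = 1; b[17] = 13; b[18] = 14; b[19] = 8.
Since (b[18], b[19]) = (b[0], b[1]) = (14, 8) (two consecutive terms determine the rest), the sequence is periodic with period 18.
(515 - 0) mod 18 = 11, so b[515] = b[11] = 0.

0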